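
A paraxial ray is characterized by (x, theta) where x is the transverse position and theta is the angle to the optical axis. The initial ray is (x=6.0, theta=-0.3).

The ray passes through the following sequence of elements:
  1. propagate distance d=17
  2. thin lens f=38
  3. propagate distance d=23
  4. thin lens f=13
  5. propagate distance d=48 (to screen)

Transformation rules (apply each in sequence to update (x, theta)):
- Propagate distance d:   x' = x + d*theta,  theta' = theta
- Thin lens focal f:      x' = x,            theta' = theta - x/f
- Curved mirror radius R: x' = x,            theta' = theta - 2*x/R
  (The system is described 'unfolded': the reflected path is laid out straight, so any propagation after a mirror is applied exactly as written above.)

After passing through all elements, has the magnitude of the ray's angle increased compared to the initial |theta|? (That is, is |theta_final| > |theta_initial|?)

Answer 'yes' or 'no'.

Initial: x=6.0000 theta=-0.3000
After 1 (propagate distance d=17): x=0.9000 theta=-0.3000
After 2 (thin lens f=38): x=0.9000 theta=-123/380 (≈-0.3237)
After 3 (propagate distance d=23): x=-2487/380 (≈-6.5447) theta=-123/380 (≈-0.3237)
After 4 (thin lens f=13): x=-2487/380 (≈-6.5447) theta=222/1235 (≈0.1798)
After 5 (propagate distance d=48 (to screen)): x=10293/4940 (≈2.0836) theta=222/1235 (≈0.1798)
|theta_initial|=0.3000 |theta_final|=222/1235 (≈0.1798) -> not increased

Answer: no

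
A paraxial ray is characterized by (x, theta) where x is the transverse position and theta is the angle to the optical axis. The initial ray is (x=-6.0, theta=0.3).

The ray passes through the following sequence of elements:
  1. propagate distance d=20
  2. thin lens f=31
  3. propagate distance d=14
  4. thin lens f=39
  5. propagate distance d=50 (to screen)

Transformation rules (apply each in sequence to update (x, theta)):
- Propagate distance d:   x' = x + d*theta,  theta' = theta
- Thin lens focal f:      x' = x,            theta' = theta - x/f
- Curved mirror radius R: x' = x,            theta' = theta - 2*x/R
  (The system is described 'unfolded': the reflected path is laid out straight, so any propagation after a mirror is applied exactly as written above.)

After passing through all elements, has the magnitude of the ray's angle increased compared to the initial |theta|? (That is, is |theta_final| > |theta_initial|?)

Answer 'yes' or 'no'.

Answer: no

Derivation:
Initial: x=-6.0000 theta=0.3000
After 1 (propagate distance d=20): x=0.0000 theta=0.3000
After 2 (thin lens f=31): x=0.0000 theta=0.3000
After 3 (propagate distance d=14): x=4.2000 theta=0.3000
After 4 (thin lens f=39): x=4.2000 theta=5/26 (≈0.1923)
After 5 (propagate distance d=50 (to screen)): x=898/65 (≈13.8154) theta=5/26 (≈0.1923)
|theta_initial|=0.3000 |theta_final|=5/26 (≈0.1923) -> not increased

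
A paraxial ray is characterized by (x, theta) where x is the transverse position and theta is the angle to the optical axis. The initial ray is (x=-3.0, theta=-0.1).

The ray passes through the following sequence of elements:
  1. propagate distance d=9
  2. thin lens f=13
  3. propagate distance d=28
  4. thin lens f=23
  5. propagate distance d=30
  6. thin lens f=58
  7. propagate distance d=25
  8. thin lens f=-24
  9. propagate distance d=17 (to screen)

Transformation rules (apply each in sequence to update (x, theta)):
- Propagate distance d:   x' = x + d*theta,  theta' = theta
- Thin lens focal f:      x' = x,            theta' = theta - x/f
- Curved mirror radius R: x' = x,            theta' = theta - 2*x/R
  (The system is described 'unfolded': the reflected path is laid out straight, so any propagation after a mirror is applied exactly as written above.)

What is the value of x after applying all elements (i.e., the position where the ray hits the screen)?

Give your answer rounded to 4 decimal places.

Initial: x=-3.0000 theta=-0.1000
After 1 (propagate distance d=9): x=-3.9000 theta=-0.1000
After 2 (thin lens f=13): x=-3.9000 theta=0.2000
After 3 (propagate distance d=28): x=1.7000 theta=0.2000
After 4 (thin lens f=23): x=1.7000 theta=29/230 (≈0.1261)
After 5 (propagate distance d=30): x=1261/230 (≈5.4826) theta=29/230 (≈0.1261)
After 6 (thin lens f=58): x=1261/230 (≈5.4826) theta=421/13340 (≈0.0316)
After 7 (propagate distance d=25): x=83663/13340 (≈6.2716) theta=421/13340 (≈0.0316)
After 8 (thin lens f=-24): x=83663/13340 (≈6.2716) theta=93767/320160 (≈0.2929)
After 9 (propagate distance d=17 (to screen)): x=3601951/320160 (≈11.2505) theta=93767/320160 (≈0.2929)
Rounded to 4 decimal places: x = 11.2505

Answer: 11.2505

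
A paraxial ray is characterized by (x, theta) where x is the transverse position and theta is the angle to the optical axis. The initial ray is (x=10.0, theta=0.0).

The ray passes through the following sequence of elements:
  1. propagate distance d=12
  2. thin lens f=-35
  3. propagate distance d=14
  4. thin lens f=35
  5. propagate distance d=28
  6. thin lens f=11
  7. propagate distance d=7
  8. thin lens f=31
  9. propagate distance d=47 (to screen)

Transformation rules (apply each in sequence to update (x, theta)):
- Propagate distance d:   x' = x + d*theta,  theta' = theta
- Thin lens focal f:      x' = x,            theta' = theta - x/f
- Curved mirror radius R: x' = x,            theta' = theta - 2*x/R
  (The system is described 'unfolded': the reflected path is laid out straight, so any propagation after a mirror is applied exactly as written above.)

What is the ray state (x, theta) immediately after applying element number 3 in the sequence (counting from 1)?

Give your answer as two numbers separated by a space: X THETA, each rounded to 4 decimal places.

Answer: 14.0000 0.2857

Derivation:
Initial: x=10.0000 theta=0.0000
After 1 (propagate distance d=12): x=10.0000 theta=0.0000
After 2 (thin lens f=-35): x=10.0000 theta=2/7 (≈0.2857)
After 3 (propagate distance d=14): x=14.0000 theta=2/7 (≈0.2857)
Rounded to 4 decimal places: x = 14.0000, theta = 0.2857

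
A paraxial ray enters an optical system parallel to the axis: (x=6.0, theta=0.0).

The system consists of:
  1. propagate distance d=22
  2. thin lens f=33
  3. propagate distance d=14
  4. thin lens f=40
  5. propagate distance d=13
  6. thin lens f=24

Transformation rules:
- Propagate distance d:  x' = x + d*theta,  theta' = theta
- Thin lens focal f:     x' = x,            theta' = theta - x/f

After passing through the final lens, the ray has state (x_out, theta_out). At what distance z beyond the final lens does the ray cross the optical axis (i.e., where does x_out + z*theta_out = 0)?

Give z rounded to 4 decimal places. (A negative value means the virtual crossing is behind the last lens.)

Initial: x=6.0000 theta=0.0000
After 1 (propagate distance d=22): x=6.0000 theta=0.0000
After 2 (thin lens f=33): x=6.0000 theta=-2/11 (≈-0.1818)
After 3 (propagate distance d=14): x=38/11 (≈3.4545) theta=-2/11 (≈-0.1818)
After 4 (thin lens f=40): x=38/11 (≈3.4545) theta=-59/220 (≈-0.2682)
After 5 (propagate distance d=13): x=-7/220 (≈-0.0318) theta=-59/220 (≈-0.2682)
After 6 (thin lens f=24): x=-7/220 (≈-0.0318) theta=-1409/5280 (≈-0.2669)
z_focus = -x_out/theta_out = -(-7/220)/(-1409/5280) = -168/1409 ≈ -0.1192
Rounded to 4 decimal places: z = -0.1192

Answer: -0.1192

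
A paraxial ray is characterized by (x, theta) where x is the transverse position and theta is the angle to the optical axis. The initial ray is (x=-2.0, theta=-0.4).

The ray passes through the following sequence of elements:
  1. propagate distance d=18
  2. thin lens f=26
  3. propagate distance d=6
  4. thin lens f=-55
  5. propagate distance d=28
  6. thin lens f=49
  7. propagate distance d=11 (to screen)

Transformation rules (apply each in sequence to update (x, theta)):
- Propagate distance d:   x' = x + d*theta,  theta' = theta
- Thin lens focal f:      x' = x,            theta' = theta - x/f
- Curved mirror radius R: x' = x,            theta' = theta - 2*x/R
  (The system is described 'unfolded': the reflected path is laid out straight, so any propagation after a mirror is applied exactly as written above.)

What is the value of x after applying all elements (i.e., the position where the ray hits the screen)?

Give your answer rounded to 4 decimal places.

Initial: x=-2.0000 theta=-0.4000
After 1 (propagate distance d=18): x=-9.2000 theta=-0.4000
After 2 (thin lens f=26): x=-9.2000 theta=-3/65 (≈-0.0462)
After 3 (propagate distance d=6): x=-616/65 (≈-9.4769) theta=-3/65 (≈-0.0462)
After 4 (thin lens f=-55): x=-616/65 (≈-9.4769) theta=-71/325 (≈-0.2185)
After 5 (propagate distance d=28): x=-5068/325 (≈-15.5938) theta=-71/325 (≈-0.2185)
After 6 (thin lens f=49): x=-5068/325 (≈-15.5938) theta=227/2275 (≈0.0998)
After 7 (propagate distance d=11 (to screen)): x=-32979/2275 (≈-14.4963) theta=227/2275 (≈0.0998)
Rounded to 4 decimal places: x = -14.4963

Answer: -14.4963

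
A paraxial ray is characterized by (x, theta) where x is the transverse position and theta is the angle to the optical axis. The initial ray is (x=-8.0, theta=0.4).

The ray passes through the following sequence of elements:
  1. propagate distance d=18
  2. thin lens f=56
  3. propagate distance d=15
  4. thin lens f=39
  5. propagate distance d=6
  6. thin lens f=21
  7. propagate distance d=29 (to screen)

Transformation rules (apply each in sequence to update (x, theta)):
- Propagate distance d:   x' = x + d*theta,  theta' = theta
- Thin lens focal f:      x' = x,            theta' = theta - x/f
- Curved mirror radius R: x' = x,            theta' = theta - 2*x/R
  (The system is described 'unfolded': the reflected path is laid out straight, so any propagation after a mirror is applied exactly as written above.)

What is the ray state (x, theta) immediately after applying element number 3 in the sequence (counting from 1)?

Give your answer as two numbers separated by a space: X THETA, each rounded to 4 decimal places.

Initial: x=-8.0000 theta=0.4000
After 1 (propagate distance d=18): x=-0.8000 theta=0.4000
After 2 (thin lens f=56): x=-0.8000 theta=29/70 (≈0.4143)
After 3 (propagate distance d=15): x=379/70 (≈5.4143) theta=29/70 (≈0.4143)
Rounded to 4 decimal places: x = 5.4143, theta = 0.4143

Answer: 5.4143 0.4143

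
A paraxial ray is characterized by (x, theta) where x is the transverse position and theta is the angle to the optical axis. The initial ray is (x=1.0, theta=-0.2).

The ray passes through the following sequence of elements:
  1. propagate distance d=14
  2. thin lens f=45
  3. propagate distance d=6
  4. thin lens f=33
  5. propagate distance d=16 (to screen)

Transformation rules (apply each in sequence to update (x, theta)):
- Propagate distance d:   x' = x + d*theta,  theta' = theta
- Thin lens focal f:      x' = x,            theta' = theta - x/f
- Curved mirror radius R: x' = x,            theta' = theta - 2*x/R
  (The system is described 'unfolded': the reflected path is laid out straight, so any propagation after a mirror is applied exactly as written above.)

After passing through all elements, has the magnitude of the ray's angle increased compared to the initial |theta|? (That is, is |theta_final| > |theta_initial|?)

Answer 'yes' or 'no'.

Initial: x=1.0000 theta=-0.2000
After 1 (propagate distance d=14): x=-1.8000 theta=-0.2000
After 2 (thin lens f=45): x=-1.8000 theta=-0.1600
After 3 (propagate distance d=6): x=-2.7600 theta=-0.1600
After 4 (thin lens f=33): x=-2.7600 theta=-21/275 (≈-0.0764)
After 5 (propagate distance d=16 (to screen)): x=-219/55 (≈-3.9818) theta=-21/275 (≈-0.0764)
|theta_initial|=0.2000 |theta_final|=21/275 (≈0.0764) -> not increased

Answer: no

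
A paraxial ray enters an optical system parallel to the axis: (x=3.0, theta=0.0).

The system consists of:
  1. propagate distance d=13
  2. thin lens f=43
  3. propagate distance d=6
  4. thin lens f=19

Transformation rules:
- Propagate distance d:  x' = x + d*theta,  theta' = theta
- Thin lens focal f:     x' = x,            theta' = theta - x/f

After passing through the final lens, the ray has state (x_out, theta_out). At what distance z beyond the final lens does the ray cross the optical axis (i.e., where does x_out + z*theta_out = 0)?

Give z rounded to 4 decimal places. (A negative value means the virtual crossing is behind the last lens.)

Initial: x=3.0000 theta=0.0000
After 1 (propagate distance d=13): x=3.0000 theta=0.0000
After 2 (thin lens f=43): x=3.0000 theta=-3/43 (≈-0.0698)
After 3 (propagate distance d=6): x=111/43 (≈2.5814) theta=-3/43 (≈-0.0698)
After 4 (thin lens f=19): x=111/43 (≈2.5814) theta=-168/817 (≈-0.2056)
z_focus = -x_out/theta_out = -(111/43)/(-168/817) = 703/56 ≈ 12.5536
Rounded to 4 decimal places: z = 12.5536

Answer: 12.5536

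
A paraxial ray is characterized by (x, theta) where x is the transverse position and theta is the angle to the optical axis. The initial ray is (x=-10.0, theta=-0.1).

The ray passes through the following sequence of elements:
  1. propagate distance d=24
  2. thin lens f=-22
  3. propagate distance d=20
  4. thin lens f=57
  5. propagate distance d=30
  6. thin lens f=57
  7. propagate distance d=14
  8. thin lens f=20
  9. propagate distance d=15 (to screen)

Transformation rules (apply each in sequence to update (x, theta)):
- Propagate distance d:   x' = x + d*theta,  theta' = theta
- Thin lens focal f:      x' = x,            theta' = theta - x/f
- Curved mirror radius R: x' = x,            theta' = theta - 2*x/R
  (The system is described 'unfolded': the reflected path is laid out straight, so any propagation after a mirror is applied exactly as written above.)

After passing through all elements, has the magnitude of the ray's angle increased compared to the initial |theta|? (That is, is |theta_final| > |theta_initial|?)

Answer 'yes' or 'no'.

Initial: x=-10.0000 theta=-0.1000
After 1 (propagate distance d=24): x=-12.4000 theta=-0.1000
After 2 (thin lens f=-22): x=-12.4000 theta=-73/110 (≈-0.6636)
After 3 (propagate distance d=20): x=-1412/55 (≈-25.6727) theta=-73/110 (≈-0.6636)
After 4 (thin lens f=57): x=-1412/55 (≈-25.6727) theta=-1337/6270 (≈-0.2132)
After 5 (propagate distance d=30): x=-33513/1045 (≈-32.0699) theta=-1337/6270 (≈-0.2132)
After 6 (thin lens f=57): x=-33513/1045 (≈-32.0699) theta=41623/119130 (≈0.3494)
After 7 (propagate distance d=14): x=-323776/11913 (≈-27.1784) theta=41623/119130 (≈0.3494)
After 8 (thin lens f=20): x=-323776/11913 (≈-27.1784) theta=6167/3610 (≈1.7083)
After 9 (propagate distance d=15 (to screen)): x=-37019/23826 (≈-1.5537) theta=6167/3610 (≈1.7083)
|theta_initial|=0.1000 |theta_final|=6167/3610 (≈1.7083) -> increased

Answer: yes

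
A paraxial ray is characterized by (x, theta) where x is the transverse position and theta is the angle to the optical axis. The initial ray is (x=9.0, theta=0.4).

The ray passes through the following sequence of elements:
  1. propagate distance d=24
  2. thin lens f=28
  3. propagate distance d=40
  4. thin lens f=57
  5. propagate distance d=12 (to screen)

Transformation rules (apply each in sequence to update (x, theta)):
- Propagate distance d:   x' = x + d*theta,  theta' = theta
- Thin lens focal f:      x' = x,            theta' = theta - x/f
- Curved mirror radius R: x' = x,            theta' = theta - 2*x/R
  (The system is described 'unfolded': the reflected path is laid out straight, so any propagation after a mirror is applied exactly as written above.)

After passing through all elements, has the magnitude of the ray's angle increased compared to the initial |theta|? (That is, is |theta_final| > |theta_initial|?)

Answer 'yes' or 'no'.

Initial: x=9.0000 theta=0.4000
After 1 (propagate distance d=24): x=18.6000 theta=0.4000
After 2 (thin lens f=28): x=18.6000 theta=-37/140 (≈-0.2643)
After 3 (propagate distance d=40): x=281/35 (≈8.0286) theta=-37/140 (≈-0.2643)
After 4 (thin lens f=57): x=281/35 (≈8.0286) theta=-3233/7980 (≈-0.4051)
After 5 (propagate distance d=12 (to screen)): x=2106/665 (≈3.1669) theta=-3233/7980 (≈-0.4051)
|theta_initial|=0.4000 |theta_final|=3233/7980 (≈0.4051) -> increased

Answer: yes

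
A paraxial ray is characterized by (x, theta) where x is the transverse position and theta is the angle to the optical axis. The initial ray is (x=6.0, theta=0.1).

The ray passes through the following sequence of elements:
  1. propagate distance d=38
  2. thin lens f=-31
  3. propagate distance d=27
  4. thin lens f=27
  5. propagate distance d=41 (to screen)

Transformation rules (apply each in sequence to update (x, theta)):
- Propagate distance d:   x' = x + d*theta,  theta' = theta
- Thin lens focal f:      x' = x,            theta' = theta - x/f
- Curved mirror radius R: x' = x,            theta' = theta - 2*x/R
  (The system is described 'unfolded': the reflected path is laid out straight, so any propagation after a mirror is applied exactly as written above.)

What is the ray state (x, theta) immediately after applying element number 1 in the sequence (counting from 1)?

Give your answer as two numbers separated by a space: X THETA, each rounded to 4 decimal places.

Answer: 9.8000 0.1000

Derivation:
Initial: x=6.0000 theta=0.1000
After 1 (propagate distance d=38): x=9.8000 theta=0.1000
Rounded to 4 decimal places: x = 9.8000, theta = 0.1000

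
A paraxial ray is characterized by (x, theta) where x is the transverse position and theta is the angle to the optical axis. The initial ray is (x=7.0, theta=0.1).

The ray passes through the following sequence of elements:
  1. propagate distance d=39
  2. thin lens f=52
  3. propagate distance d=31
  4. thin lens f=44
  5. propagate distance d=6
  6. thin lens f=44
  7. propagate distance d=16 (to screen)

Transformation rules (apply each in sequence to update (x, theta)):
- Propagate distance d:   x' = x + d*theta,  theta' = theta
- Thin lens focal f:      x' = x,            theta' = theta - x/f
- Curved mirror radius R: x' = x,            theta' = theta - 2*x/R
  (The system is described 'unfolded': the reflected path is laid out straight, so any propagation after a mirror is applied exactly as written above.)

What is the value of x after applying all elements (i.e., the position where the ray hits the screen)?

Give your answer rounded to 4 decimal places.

Answer: -0.7774

Derivation:
Initial: x=7.0000 theta=0.1000
After 1 (propagate distance d=39): x=10.9000 theta=0.1000
After 2 (thin lens f=52): x=10.9000 theta=-57/520 (≈-0.1096)
After 3 (propagate distance d=31): x=3901/520 (≈7.5019) theta=-57/520 (≈-0.1096)
After 4 (thin lens f=44): x=3901/520 (≈7.5019) theta=-493/1760 (≈-0.2801)
After 5 (propagate distance d=6): x=13319/2288 (≈5.8212) theta=-493/1760 (≈-0.2801)
After 6 (thin lens f=44): x=13319/2288 (≈5.8212) theta=-207593/503360 (≈-0.4124)
After 7 (propagate distance d=16 (to screen)): x=-97827/125840 (≈-0.7774) theta=-207593/503360 (≈-0.4124)
Rounded to 4 decimal places: x = -0.7774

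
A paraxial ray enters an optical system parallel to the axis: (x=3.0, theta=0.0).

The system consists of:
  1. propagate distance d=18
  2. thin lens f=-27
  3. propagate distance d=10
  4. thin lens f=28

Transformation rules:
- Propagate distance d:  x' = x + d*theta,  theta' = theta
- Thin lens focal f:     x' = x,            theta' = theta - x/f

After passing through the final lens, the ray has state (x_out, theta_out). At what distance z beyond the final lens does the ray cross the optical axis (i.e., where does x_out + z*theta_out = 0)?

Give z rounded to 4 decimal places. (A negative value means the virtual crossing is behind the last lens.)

Initial: x=3.0000 theta=0.0000
After 1 (propagate distance d=18): x=3.0000 theta=0.0000
After 2 (thin lens f=-27): x=3.0000 theta=1/9 (≈0.1111)
After 3 (propagate distance d=10): x=37/9 (≈4.1111) theta=1/9 (≈0.1111)
After 4 (thin lens f=28): x=37/9 (≈4.1111) theta=-1/28 (≈-0.0357)
z_focus = -x_out/theta_out = -(37/9)/(-1/28) = 1036/9 ≈ 115.1111
Rounded to 4 decimal places: z = 115.1111

Answer: 115.1111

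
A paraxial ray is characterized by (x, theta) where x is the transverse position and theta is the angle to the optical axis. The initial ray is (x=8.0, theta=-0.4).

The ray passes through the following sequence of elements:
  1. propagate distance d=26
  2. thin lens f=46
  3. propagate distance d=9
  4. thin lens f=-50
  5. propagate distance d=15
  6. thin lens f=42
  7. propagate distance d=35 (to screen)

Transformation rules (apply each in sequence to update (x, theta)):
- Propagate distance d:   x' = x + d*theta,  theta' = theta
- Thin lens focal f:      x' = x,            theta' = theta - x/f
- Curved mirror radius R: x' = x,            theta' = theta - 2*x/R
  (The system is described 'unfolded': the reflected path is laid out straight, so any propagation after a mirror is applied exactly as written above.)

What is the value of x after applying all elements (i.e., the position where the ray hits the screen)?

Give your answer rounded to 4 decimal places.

Initial: x=8.0000 theta=-0.4000
After 1 (propagate distance d=26): x=-2.4000 theta=-0.4000
After 2 (thin lens f=46): x=-2.4000 theta=-8/23 (≈-0.3478)
After 3 (propagate distance d=9): x=-636/115 (≈-5.5304) theta=-8/23 (≈-0.3478)
After 4 (thin lens f=-50): x=-636/115 (≈-5.5304) theta=-1318/2875 (≈-0.4584)
After 5 (propagate distance d=15): x=-7134/575 (≈-12.4070) theta=-1318/2875 (≈-0.4584)
After 6 (thin lens f=42): x=-7134/575 (≈-12.4070) theta=-3281/20125 (≈-0.1630)
After 7 (propagate distance d=35 (to screen)): x=-2083/115 (≈-18.1130) theta=-3281/20125 (≈-0.1630)
Rounded to 4 decimal places: x = -18.1130

Answer: -18.1130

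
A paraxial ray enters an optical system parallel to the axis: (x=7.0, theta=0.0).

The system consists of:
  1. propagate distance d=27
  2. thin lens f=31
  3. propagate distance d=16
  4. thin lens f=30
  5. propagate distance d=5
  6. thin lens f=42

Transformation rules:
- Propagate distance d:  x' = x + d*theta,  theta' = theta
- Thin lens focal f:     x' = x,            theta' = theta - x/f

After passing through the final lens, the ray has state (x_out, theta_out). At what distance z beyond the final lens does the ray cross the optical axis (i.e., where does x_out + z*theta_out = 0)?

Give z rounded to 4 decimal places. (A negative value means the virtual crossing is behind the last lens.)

Initial: x=7.0000 theta=0.0000
After 1 (propagate distance d=27): x=7.0000 theta=0.0000
After 2 (thin lens f=31): x=7.0000 theta=-7/31 (≈-0.2258)
After 3 (propagate distance d=16): x=105/31 (≈3.3871) theta=-7/31 (≈-0.2258)
After 4 (thin lens f=30): x=105/31 (≈3.3871) theta=-21/62 (≈-0.3387)
After 5 (propagate distance d=5): x=105/62 (≈1.6935) theta=-21/62 (≈-0.3387)
After 6 (thin lens f=42): x=105/62 (≈1.6935) theta=-47/124 (≈-0.3790)
z_focus = -x_out/theta_out = -(105/62)/(-47/124) = 210/47 ≈ 4.4681
Rounded to 4 decimal places: z = 4.4681

Answer: 4.4681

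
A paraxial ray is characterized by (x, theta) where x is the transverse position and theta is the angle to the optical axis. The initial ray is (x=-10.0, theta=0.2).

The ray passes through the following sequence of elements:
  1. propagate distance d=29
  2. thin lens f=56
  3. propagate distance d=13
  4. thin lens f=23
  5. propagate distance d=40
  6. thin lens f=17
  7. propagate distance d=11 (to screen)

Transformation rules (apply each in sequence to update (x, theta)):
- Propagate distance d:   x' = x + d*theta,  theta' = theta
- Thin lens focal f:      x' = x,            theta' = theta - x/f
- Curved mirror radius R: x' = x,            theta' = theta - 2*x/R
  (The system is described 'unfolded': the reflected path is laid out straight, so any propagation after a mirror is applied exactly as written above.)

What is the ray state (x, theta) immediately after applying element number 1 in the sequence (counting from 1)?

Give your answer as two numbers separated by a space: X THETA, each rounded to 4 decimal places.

Initial: x=-10.0000 theta=0.2000
After 1 (propagate distance d=29): x=-4.2000 theta=0.2000
Rounded to 4 decimal places: x = -4.2000, theta = 0.2000

Answer: -4.2000 0.2000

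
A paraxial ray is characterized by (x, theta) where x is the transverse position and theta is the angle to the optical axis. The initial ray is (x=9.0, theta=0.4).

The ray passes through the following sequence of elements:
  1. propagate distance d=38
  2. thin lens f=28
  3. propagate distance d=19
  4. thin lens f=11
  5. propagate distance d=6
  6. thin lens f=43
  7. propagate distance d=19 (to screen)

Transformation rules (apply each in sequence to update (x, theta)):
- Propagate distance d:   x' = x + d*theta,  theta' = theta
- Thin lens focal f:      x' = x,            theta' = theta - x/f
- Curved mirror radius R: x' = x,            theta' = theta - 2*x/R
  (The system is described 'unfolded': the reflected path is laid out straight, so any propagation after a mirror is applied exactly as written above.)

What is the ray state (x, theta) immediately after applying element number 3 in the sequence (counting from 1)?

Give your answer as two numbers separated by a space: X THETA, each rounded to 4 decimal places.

Initial: x=9.0000 theta=0.4000
After 1 (propagate distance d=38): x=24.2000 theta=0.4000
After 2 (thin lens f=28): x=24.2000 theta=-13/28 (≈-0.4643)
After 3 (propagate distance d=19): x=2153/140 (≈15.3786) theta=-13/28 (≈-0.4643)
Rounded to 4 decimal places: x = 15.3786, theta = -0.4643

Answer: 15.3786 -0.4643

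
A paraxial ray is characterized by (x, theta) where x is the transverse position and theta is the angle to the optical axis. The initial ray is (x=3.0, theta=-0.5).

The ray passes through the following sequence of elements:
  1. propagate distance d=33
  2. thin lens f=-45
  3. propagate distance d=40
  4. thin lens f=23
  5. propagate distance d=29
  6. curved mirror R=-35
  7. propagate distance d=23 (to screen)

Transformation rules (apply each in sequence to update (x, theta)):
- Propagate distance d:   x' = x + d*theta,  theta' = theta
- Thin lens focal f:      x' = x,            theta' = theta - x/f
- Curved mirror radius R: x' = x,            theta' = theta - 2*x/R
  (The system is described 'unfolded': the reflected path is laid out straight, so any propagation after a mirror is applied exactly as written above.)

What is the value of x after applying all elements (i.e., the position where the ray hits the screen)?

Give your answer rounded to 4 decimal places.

Initial: x=3.0000 theta=-0.5000
After 1 (propagate distance d=33): x=-13.5000 theta=-0.5000
After 2 (thin lens f=-45): x=-13.5000 theta=-0.8000
After 3 (propagate distance d=40): x=-45.5000 theta=-0.8000
After 4 (thin lens f=23): x=-45.5000 theta=271/230 (≈1.1783)
After 5 (propagate distance d=29): x=-1303/115 (≈-11.3304) theta=271/230 (≈1.1783)
After 6 (curved mirror R=-35): x=-1303/115 (≈-11.3304) theta=4273/8050 (≈0.5308)
After 7 (propagate distance d=23 (to screen)): x=7069/8050 (≈0.8781) theta=4273/8050 (≈0.5308)
Rounded to 4 decimal places: x = 0.8781

Answer: 0.8781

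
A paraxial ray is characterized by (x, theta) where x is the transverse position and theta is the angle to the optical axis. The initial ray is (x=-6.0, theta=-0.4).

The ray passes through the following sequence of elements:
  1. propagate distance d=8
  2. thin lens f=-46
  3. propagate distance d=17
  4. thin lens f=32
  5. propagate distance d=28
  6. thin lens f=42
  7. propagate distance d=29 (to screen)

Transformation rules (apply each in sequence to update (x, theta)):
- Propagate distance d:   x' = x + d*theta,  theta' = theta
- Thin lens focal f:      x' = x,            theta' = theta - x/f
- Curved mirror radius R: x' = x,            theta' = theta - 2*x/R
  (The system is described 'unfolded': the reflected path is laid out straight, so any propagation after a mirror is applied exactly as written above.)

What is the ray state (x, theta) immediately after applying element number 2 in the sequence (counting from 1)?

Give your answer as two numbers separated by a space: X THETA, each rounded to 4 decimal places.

Answer: -9.2000 -0.6000

Derivation:
Initial: x=-6.0000 theta=-0.4000
After 1 (propagate distance d=8): x=-9.2000 theta=-0.4000
After 2 (thin lens f=-46): x=-9.2000 theta=-0.6000
Rounded to 4 decimal places: x = -9.2000, theta = -0.6000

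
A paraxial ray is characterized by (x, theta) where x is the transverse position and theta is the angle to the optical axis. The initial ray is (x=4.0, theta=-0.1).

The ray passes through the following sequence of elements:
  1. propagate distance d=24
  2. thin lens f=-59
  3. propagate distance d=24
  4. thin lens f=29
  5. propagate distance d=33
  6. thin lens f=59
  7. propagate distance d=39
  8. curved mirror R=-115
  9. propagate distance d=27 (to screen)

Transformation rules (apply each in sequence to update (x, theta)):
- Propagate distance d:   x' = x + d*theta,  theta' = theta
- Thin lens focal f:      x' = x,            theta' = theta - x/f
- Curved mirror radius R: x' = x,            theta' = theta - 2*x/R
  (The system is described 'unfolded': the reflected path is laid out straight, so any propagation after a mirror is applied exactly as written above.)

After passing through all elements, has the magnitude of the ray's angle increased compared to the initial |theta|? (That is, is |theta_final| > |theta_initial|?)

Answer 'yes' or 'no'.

Initial: x=4.0000 theta=-0.1000
After 1 (propagate distance d=24): x=1.6000 theta=-0.1000
After 2 (thin lens f=-59): x=1.6000 theta=-43/590 (≈-0.0729)
After 3 (propagate distance d=24): x=-44/295 (≈-0.1492) theta=-43/590 (≈-0.0729)
After 4 (thin lens f=29): x=-44/295 (≈-0.1492) theta=-1159/17110 (≈-0.0677)
After 5 (propagate distance d=33): x=-40799/17110 (≈-2.3845) theta=-1159/17110 (≈-0.0677)
After 6 (thin lens f=59): x=-40799/17110 (≈-2.3845) theta=-13791/504745 (≈-0.0273)
After 7 (propagate distance d=39): x=-3482839/1009490 (≈-3.4501) theta=-13791/504745 (≈-0.0273)
After 8 (curved mirror R=-115): x=-3482839/1009490 (≈-3.4501) theta=-5068804/58045675 (≈-0.0873)
After 9 (propagate distance d=27 (to screen)): x=-674241901/116091350 (≈-5.8079) theta=-5068804/58045675 (≈-0.0873)
|theta_initial|=0.1000 |theta_final|=5068804/58045675 (≈0.0873) -> not increased

Answer: no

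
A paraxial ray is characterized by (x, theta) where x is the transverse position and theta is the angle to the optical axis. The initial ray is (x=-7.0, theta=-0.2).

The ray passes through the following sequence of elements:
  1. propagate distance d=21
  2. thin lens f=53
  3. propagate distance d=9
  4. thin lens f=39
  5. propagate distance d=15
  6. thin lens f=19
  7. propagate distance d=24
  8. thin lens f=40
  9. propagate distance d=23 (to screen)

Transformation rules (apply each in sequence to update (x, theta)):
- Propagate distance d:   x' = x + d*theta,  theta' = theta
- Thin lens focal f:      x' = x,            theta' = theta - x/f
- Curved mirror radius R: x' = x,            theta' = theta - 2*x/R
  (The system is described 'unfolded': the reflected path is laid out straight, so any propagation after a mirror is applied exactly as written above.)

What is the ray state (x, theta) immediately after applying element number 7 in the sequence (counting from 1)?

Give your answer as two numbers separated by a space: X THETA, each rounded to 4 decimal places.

Answer: 8.8539 0.6464

Derivation:
Initial: x=-7.0000 theta=-0.2000
After 1 (propagate distance d=21): x=-11.2000 theta=-0.2000
After 2 (thin lens f=53): x=-11.2000 theta=3/265 (≈0.0113)
After 3 (propagate distance d=9): x=-2941/265 (≈-11.0981) theta=3/265 (≈0.0113)
After 4 (thin lens f=39): x=-2941/265 (≈-11.0981) theta=3058/10335 (≈0.2959)
After 5 (propagate distance d=15): x=-22943/3445 (≈-6.6598) theta=3058/10335 (≈0.2959)
After 6 (thin lens f=19): x=-22943/3445 (≈-6.6598) theta=126931/196365 (≈0.6464)
After 7 (propagate distance d=24): x=579531/65455 (≈8.8539) theta=126931/196365 (≈0.6464)
Rounded to 4 decimal places: x = 8.8539, theta = 0.6464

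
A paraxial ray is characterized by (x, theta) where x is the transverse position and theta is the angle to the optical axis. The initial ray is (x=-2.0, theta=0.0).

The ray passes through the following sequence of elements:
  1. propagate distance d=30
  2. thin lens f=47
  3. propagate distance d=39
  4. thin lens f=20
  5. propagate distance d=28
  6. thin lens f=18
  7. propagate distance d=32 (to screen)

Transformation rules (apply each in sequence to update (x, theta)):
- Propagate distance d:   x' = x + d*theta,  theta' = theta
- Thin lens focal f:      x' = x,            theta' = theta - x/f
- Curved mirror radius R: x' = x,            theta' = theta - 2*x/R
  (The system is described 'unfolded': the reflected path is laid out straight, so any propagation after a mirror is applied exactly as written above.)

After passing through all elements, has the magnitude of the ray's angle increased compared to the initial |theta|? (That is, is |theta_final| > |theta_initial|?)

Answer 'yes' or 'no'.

Initial: x=-2.0000 theta=0.0000
After 1 (propagate distance d=30): x=-2.0000 theta=0.0000
After 2 (thin lens f=47): x=-2.0000 theta=2/47 (≈0.0426)
After 3 (propagate distance d=39): x=-16/47 (≈-0.3404) theta=2/47 (≈0.0426)
After 4 (thin lens f=20): x=-16/47 (≈-0.3404) theta=14/235 (≈0.0596)
After 5 (propagate distance d=28): x=312/235 (≈1.3277) theta=14/235 (≈0.0596)
After 6 (thin lens f=18): x=312/235 (≈1.3277) theta=-2/141 (≈-0.0142)
After 7 (propagate distance d=32 (to screen)): x=616/705 (≈0.8738) theta=-2/141 (≈-0.0142)
|theta_initial|=0.0000 |theta_final|=2/141 (≈0.0142) -> increased

Answer: yes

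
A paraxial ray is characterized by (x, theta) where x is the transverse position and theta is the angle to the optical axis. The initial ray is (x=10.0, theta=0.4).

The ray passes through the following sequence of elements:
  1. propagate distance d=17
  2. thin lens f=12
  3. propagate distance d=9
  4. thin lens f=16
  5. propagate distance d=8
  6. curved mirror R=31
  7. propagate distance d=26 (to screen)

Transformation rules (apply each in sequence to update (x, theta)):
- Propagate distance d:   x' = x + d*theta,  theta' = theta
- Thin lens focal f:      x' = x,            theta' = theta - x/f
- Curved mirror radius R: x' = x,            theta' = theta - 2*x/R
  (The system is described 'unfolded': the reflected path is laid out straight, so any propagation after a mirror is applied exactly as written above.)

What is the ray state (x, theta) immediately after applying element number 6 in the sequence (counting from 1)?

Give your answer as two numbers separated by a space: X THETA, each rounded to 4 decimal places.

Initial: x=10.0000 theta=0.4000
After 1 (propagate distance d=17): x=16.8000 theta=0.4000
After 2 (thin lens f=12): x=16.8000 theta=-1.0000
After 3 (propagate distance d=9): x=7.8000 theta=-1.0000
After 4 (thin lens f=16): x=7.8000 theta=-1.4875
After 5 (propagate distance d=8): x=-4.1000 theta=-1.4875
After 6 (curved mirror R=31): x=-4.1000 theta=-3033/2480 (≈-1.2230)
Rounded to 4 decimal places: x = -4.1000, theta = -1.2230

Answer: -4.1000 -1.2230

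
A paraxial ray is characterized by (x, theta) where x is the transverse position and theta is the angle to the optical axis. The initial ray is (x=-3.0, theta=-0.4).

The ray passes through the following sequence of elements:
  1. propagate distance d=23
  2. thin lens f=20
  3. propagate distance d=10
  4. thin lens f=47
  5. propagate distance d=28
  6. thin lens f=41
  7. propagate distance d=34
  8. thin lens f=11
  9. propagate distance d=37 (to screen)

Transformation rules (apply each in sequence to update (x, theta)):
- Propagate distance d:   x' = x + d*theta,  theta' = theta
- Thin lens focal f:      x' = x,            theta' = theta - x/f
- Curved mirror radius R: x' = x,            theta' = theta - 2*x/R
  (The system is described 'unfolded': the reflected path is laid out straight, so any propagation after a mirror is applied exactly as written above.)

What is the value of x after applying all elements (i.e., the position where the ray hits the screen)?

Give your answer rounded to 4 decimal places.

Initial: x=-3.0000 theta=-0.4000
After 1 (propagate distance d=23): x=-12.2000 theta=-0.4000
After 2 (thin lens f=20): x=-12.2000 theta=0.2100
After 3 (propagate distance d=10): x=-10.1000 theta=0.2100
After 4 (thin lens f=47): x=-10.1000 theta=1997/4700 (≈0.4249)
After 5 (propagate distance d=28): x=4223/2350 (≈1.7970) theta=1997/4700 (≈0.4249)
After 6 (thin lens f=41): x=4223/2350 (≈1.7970) theta=1791/4700 (≈0.3811)
After 7 (propagate distance d=34): x=3467/235 (≈14.7532) theta=1791/4700 (≈0.3811)
After 8 (thin lens f=11): x=3467/235 (≈14.7532) theta=-49639/51700 (≈-0.9601)
After 9 (propagate distance d=37 (to screen)): x=-22849/1100 (≈-20.7718) theta=-49639/51700 (≈-0.9601)
Rounded to 4 decimal places: x = -20.7718

Answer: -20.7718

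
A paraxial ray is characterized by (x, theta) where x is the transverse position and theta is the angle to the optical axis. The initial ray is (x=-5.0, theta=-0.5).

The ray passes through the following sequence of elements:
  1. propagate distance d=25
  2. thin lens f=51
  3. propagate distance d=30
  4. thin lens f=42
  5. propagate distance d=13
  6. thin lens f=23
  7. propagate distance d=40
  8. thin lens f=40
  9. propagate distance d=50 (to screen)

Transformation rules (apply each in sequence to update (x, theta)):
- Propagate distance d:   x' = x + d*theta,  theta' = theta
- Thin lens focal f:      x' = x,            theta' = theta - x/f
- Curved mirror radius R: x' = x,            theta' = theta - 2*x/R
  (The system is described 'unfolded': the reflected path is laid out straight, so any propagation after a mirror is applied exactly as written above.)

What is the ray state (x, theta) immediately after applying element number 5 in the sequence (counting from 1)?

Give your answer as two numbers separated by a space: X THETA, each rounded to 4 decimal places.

Answer: -17.3718 0.3718

Derivation:
Initial: x=-5.0000 theta=-0.5000
After 1 (propagate distance d=25): x=-17.5000 theta=-0.5000
After 2 (thin lens f=51): x=-17.5000 theta=-8/51 (≈-0.1569)
After 3 (propagate distance d=30): x=-755/34 (≈-22.2059) theta=-8/51 (≈-0.1569)
After 4 (thin lens f=42): x=-755/34 (≈-22.2059) theta=177/476 (≈0.3718)
After 5 (propagate distance d=13): x=-8269/476 (≈-17.3718) theta=177/476 (≈0.3718)
Rounded to 4 decimal places: x = -17.3718, theta = 0.3718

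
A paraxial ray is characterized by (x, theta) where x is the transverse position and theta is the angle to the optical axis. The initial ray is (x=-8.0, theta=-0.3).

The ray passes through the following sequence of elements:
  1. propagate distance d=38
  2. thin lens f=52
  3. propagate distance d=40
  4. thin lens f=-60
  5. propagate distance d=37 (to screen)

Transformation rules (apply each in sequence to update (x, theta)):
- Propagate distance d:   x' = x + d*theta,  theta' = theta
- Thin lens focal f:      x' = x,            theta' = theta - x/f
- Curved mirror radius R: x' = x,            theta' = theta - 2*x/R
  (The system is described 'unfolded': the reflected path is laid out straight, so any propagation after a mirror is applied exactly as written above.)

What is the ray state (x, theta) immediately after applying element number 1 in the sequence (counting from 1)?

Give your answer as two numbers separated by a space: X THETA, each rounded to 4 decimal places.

Initial: x=-8.0000 theta=-0.3000
After 1 (propagate distance d=38): x=-19.4000 theta=-0.3000
Rounded to 4 decimal places: x = -19.4000, theta = -0.3000

Answer: -19.4000 -0.3000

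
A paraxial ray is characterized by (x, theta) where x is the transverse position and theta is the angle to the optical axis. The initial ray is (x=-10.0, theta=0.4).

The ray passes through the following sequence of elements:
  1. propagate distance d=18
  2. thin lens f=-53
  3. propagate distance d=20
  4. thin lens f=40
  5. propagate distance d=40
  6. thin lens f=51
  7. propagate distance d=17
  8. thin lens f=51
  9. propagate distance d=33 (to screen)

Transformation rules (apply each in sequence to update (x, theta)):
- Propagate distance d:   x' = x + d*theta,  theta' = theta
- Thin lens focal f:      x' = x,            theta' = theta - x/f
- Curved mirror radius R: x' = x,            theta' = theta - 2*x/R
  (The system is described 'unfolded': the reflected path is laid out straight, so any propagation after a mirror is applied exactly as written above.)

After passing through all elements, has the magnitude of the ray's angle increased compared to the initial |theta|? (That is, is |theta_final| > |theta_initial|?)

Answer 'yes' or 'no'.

Initial: x=-10.0000 theta=0.4000
After 1 (propagate distance d=18): x=-2.8000 theta=0.4000
After 2 (thin lens f=-53): x=-2.8000 theta=92/265 (≈0.3472)
After 3 (propagate distance d=20): x=1098/265 (≈4.1434) theta=92/265 (≈0.3472)
After 4 (thin lens f=40): x=1098/265 (≈4.1434) theta=1291/5300 (≈0.2436)
After 5 (propagate distance d=40): x=736/53 (≈13.8868) theta=1291/5300 (≈0.2436)
After 6 (thin lens f=51): x=736/53 (≈13.8868) theta=-7759/270300 (≈-0.0287)
After 7 (propagate distance d=17): x=213041/15900 (≈13.3988) theta=-7759/270300 (≈-0.0287)
After 8 (thin lens f=51): x=213041/15900 (≈13.3988) theta=-118159/405450 (≈-0.2914)
After 9 (propagate distance d=33 (to screen)): x=340733/90100 (≈3.7817) theta=-118159/405450 (≈-0.2914)
|theta_initial|=0.4000 |theta_final|=118159/405450 (≈0.2914) -> not increased

Answer: no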